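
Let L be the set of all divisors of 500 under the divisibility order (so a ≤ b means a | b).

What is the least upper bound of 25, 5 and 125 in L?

125

In the divisibility order, the join is the least common multiple: lcm(25, 5, 125) = 125.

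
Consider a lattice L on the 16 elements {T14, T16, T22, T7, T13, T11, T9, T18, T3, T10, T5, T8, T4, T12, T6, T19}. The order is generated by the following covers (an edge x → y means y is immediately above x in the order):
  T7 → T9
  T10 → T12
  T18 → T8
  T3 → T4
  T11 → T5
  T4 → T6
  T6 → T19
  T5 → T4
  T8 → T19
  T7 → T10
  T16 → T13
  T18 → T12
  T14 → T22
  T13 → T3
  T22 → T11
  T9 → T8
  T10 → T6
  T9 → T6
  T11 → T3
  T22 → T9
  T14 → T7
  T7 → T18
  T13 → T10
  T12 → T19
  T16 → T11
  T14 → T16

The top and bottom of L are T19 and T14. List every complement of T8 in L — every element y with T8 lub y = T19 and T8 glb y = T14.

Need y with T8 ∨ y = T19 and T8 ∧ y = T14.
Checking each element gives: T13, T16.

T13, T16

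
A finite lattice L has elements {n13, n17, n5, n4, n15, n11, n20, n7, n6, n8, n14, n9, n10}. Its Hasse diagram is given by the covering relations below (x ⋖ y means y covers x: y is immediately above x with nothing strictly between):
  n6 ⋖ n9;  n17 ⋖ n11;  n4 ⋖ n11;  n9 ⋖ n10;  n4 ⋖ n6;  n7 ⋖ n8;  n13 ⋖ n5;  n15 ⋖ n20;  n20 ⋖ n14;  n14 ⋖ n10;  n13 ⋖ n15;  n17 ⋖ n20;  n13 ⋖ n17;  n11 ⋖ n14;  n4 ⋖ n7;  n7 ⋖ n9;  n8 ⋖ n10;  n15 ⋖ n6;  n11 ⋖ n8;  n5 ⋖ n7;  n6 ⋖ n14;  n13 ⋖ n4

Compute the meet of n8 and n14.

n11

Common lower bounds of {n8, n14}: n11, n13, n17, n4.
The greatest among these is n11.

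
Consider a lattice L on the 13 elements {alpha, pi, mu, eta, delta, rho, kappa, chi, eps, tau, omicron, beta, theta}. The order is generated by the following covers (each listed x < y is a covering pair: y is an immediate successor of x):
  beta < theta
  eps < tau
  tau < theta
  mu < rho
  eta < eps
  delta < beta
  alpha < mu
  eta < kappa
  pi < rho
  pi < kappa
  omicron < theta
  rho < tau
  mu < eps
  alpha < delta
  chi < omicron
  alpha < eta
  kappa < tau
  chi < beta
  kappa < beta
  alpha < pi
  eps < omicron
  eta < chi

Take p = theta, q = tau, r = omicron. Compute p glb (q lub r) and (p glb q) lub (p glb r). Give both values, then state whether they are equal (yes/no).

theta; theta; yes

q lub r = theta, so p glb (q lub r) = theta glb theta = theta.
p glb q = tau and p glb r = omicron, so (p glb q) lub (p glb r) = tau lub omicron = theta.
Equal: yes.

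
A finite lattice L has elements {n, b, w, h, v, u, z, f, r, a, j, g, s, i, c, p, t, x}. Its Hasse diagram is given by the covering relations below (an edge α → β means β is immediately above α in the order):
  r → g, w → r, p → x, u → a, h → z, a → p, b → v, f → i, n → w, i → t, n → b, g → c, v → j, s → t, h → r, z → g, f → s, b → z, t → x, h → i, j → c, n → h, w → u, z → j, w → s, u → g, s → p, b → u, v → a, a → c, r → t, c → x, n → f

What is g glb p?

Common lower bounds of {g, p}: b, n, u, w.
The greatest among these is u.

u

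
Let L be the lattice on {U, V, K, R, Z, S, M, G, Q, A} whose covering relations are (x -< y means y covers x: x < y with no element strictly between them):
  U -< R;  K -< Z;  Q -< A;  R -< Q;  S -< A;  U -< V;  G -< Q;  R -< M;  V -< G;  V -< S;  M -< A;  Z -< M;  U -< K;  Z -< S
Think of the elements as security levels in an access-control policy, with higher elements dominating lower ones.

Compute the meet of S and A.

S

Common lower bounds of {S, A}: K, S, U, V, Z.
The greatest among these is S.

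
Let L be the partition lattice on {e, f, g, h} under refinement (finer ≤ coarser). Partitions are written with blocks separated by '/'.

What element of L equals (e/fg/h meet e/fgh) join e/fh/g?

e/fgh

e/fg/h ∧ e/fgh = e/fg/h
e/fg/h ∨ e/fh/g = e/fgh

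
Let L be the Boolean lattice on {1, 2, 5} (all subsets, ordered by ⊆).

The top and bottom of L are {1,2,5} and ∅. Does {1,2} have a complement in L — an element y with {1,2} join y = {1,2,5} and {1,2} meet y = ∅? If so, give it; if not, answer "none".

Need y with {1,2} ∨ y = {1,2,5} and {1,2} ∧ y = ∅.
Checking each element gives: {5}.

{5}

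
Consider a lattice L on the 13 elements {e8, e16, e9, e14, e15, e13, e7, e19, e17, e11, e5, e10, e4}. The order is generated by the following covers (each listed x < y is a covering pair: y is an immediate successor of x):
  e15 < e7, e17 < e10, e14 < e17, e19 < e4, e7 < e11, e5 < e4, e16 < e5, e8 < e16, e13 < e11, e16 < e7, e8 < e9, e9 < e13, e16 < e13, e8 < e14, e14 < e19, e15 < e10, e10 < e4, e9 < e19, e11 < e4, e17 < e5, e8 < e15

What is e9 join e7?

e11

Common upper bounds of {e9, e7}: e11, e4.
The least among these is e11.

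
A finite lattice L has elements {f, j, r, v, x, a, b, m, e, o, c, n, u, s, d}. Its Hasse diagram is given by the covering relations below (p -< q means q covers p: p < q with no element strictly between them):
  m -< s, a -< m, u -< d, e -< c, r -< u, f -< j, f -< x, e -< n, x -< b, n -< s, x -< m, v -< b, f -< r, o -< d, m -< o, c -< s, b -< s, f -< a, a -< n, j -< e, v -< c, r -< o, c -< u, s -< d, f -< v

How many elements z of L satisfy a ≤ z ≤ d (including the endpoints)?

6

The interval [a, d] = {a, d, m, n, o, s}, which has 6 elements.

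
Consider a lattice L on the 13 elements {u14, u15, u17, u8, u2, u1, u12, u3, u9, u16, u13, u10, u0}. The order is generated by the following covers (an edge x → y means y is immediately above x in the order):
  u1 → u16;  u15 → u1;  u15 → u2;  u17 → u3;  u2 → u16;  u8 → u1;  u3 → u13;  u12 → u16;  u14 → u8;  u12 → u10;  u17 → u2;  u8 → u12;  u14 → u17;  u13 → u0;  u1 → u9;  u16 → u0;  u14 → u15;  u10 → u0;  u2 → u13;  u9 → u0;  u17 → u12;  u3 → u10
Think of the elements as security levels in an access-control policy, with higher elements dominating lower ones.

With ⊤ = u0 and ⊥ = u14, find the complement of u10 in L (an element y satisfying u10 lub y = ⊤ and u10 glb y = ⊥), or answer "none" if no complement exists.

u15

Need y with u10 ∨ y = u0 and u10 ∧ y = u14.
Checking each element gives: u15.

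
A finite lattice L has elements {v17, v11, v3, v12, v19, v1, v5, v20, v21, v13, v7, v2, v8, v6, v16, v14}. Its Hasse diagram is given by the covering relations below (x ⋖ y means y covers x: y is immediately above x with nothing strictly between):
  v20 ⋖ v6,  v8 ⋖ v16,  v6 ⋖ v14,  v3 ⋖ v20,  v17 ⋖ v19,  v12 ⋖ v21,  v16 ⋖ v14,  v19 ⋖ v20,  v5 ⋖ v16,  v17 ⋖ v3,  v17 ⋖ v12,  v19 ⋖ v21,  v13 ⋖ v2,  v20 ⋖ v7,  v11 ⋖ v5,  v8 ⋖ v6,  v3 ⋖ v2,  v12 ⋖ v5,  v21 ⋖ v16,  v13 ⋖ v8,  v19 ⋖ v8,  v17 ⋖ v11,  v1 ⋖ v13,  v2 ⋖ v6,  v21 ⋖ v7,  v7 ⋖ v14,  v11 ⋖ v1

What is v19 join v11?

v8

Common upper bounds of {v19, v11}: v14, v16, v6, v8.
The least among these is v8.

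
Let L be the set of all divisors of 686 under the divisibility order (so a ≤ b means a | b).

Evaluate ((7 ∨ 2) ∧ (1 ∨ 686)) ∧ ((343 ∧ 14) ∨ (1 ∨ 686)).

14

7 ∨ 2 = 14
1 ∨ 686 = 686
14 ∧ 686 = 14
343 ∧ 14 = 7
1 ∨ 686 = 686
7 ∨ 686 = 686
14 ∧ 686 = 14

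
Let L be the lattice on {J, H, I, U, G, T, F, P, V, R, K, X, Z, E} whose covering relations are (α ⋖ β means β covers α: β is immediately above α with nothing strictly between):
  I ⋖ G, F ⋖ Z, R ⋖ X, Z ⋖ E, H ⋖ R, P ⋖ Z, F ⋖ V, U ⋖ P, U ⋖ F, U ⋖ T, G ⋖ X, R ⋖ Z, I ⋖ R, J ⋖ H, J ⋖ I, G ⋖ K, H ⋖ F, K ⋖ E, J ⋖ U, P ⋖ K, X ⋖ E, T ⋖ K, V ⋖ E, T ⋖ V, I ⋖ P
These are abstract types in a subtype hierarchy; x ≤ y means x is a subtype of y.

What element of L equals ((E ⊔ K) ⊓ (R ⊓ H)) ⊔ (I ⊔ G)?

E ∨ K = E
R ∧ H = H
E ∧ H = H
I ∨ G = G
H ∨ G = X

X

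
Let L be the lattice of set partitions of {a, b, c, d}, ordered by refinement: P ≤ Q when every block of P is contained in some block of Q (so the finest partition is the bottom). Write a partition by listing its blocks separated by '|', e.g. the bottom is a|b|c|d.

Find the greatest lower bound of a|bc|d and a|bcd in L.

Common lower bounds of {a|bc|d, a|bcd}: a|bc|d, a|b|c|d.
The greatest among these is a|bc|d.

a|bc|d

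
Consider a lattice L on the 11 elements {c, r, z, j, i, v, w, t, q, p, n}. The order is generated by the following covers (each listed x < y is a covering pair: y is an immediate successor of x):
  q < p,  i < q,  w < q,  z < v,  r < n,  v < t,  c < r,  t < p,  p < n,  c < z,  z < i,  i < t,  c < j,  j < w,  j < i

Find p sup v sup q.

p

Common upper bounds of {p, v, q}: n, p.
The least among these is p.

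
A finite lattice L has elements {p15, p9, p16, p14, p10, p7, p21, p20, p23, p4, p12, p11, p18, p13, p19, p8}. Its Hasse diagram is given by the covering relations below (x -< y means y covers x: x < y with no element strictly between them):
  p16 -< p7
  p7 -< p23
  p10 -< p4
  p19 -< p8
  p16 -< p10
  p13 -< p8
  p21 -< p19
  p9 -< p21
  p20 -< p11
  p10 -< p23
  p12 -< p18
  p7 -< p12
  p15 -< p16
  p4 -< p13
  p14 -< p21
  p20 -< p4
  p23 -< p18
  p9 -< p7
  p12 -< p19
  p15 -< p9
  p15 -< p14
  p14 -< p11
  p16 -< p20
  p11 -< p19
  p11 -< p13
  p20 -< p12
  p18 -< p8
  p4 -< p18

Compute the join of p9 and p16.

Common upper bounds of {p9, p16}: p12, p18, p19, p23, p7, p8.
The least among these is p7.

p7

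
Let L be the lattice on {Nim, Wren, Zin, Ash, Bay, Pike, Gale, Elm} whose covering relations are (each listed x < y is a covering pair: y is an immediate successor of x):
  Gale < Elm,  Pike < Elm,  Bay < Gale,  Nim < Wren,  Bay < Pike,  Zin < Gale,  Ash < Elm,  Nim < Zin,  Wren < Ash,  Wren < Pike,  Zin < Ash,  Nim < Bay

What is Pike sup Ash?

Common upper bounds of {Pike, Ash}: Elm.
The least among these is Elm.

Elm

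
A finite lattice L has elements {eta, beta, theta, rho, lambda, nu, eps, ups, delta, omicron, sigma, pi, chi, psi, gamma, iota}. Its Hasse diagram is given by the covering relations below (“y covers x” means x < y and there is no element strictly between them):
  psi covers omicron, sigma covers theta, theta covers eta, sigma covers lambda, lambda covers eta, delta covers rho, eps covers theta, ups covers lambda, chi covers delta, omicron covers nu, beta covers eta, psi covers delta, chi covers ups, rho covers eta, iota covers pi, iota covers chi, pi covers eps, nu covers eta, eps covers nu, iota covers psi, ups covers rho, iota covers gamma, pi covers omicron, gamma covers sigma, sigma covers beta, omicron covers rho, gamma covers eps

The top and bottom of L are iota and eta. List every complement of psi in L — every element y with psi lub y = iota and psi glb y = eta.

beta, lambda, sigma, theta

Need y with psi ∨ y = iota and psi ∧ y = eta.
Checking each element gives: beta, lambda, sigma, theta.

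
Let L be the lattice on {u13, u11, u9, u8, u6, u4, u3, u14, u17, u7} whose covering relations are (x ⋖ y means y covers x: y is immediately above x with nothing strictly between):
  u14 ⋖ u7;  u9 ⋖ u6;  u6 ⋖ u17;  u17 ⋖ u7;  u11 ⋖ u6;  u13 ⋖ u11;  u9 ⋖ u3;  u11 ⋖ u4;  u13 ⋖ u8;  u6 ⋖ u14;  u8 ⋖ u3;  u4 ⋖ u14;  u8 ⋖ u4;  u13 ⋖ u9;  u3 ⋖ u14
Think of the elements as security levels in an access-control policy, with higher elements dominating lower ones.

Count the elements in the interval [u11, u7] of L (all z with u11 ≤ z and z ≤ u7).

6

The interval [u11, u7] = {u11, u14, u17, u4, u6, u7}, which has 6 elements.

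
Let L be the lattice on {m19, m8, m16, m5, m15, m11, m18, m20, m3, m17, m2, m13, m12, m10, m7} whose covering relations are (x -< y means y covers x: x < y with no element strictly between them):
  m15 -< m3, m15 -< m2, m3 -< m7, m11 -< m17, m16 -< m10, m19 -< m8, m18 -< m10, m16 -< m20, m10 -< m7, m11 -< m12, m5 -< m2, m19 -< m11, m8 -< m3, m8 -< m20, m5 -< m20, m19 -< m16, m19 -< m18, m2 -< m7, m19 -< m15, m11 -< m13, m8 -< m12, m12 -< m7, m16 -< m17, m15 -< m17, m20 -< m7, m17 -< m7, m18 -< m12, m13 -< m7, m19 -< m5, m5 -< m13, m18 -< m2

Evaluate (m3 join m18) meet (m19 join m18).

m18

m3 ∨ m18 = m7
m19 ∨ m18 = m18
m7 ∧ m18 = m18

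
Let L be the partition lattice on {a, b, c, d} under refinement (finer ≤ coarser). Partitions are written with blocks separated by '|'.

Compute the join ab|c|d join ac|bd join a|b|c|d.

The join of ab|c|d, ac|bd, a|b|c|d merges any blocks that overlap across the partitions, giving abcd.

abcd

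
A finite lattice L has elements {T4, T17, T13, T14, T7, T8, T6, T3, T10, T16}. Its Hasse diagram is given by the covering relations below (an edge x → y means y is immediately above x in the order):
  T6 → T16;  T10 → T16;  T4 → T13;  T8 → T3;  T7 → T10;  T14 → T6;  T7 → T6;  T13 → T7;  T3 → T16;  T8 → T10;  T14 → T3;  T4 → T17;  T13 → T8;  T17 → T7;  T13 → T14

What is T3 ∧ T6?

T14

Common lower bounds of {T3, T6}: T13, T14, T4.
The greatest among these is T14.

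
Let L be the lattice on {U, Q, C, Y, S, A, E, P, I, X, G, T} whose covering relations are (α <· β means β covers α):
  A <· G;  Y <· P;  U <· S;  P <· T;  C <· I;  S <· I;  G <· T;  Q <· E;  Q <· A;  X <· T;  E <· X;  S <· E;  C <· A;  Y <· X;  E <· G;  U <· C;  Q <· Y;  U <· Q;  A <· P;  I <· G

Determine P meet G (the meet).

A

Common lower bounds of {P, G}: A, C, Q, U.
The greatest among these is A.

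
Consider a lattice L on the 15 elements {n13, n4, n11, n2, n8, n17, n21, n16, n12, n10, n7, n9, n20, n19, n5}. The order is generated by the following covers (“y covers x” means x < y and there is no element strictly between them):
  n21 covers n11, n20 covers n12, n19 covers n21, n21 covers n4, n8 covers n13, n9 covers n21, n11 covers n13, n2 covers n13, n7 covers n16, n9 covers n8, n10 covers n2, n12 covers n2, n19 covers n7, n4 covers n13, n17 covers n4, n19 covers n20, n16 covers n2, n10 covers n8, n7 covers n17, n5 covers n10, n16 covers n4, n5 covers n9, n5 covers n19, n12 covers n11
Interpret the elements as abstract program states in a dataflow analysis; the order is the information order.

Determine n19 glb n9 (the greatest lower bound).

n21

Common lower bounds of {n19, n9}: n11, n13, n21, n4.
The greatest among these is n21.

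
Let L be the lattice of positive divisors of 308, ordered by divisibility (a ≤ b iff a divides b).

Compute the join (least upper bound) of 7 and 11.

77

In the divisibility order, the join is the least common multiple: lcm(7, 11) = 77.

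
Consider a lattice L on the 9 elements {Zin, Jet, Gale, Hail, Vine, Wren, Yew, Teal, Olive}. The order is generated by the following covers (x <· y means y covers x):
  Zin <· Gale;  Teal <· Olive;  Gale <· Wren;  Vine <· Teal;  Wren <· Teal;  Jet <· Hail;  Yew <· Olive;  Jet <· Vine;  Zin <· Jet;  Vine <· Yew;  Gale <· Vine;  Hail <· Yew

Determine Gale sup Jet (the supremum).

Vine

Common upper bounds of {Gale, Jet}: Olive, Teal, Vine, Yew.
The least among these is Vine.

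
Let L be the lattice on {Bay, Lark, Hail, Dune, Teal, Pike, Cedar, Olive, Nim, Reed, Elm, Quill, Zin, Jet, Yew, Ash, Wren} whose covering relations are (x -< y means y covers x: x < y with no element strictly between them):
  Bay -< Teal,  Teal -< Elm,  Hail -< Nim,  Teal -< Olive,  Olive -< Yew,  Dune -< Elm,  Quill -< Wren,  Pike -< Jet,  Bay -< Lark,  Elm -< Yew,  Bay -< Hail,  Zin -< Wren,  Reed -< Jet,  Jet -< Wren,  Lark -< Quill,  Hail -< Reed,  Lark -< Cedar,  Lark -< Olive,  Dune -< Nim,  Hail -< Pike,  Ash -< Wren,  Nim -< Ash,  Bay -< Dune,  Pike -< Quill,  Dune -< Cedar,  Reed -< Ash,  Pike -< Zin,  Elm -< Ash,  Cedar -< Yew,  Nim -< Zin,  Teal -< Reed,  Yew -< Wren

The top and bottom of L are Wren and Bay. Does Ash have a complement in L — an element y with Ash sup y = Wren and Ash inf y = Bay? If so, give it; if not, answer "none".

Need y with Ash ∨ y = Wren and Ash ∧ y = Bay.
Checking each element gives: Lark.

Lark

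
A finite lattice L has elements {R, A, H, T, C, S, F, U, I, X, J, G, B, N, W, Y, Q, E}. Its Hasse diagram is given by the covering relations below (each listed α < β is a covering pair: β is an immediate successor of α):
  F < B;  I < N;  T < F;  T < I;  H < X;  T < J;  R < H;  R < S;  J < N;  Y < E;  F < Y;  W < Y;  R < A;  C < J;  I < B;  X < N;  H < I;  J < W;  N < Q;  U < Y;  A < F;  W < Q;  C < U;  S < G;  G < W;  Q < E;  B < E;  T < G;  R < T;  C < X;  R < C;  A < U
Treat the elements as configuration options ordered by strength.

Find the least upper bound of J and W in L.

W

Common upper bounds of {J, W}: E, Q, W, Y.
The least among these is W.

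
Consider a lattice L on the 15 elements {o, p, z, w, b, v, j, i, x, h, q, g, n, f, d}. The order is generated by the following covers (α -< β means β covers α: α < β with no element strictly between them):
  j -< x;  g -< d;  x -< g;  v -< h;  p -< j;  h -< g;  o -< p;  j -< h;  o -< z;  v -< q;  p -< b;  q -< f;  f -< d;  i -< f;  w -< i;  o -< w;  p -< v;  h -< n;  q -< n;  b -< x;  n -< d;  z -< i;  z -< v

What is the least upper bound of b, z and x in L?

g

Common upper bounds of {b, z, x}: d, g.
The least among these is g.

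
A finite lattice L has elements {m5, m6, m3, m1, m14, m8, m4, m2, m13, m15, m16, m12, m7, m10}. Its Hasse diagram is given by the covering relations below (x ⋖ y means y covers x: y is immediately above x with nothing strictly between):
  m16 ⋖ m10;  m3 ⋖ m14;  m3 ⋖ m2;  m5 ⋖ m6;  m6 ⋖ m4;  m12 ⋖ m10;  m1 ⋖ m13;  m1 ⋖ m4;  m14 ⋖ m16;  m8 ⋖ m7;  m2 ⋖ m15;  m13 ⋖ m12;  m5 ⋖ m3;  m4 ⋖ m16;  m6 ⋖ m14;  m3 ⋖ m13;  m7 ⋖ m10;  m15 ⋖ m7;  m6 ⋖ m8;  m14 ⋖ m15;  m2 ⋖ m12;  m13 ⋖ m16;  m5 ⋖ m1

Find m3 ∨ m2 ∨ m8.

Common upper bounds of {m3, m2, m8}: m10, m7.
The least among these is m7.

m7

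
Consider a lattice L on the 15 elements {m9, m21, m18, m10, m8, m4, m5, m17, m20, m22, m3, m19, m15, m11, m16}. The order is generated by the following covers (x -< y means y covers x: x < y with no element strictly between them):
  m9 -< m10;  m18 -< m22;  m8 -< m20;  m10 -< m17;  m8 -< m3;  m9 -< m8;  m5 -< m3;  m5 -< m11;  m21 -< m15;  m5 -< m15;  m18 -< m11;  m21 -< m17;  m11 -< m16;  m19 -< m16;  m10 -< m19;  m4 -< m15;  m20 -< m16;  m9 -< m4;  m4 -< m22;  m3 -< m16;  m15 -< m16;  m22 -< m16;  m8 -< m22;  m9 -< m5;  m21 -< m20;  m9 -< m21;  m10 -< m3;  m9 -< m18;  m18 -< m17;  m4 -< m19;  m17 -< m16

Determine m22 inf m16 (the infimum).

m22

Common lower bounds of {m22, m16}: m18, m22, m4, m8, m9.
The greatest among these is m22.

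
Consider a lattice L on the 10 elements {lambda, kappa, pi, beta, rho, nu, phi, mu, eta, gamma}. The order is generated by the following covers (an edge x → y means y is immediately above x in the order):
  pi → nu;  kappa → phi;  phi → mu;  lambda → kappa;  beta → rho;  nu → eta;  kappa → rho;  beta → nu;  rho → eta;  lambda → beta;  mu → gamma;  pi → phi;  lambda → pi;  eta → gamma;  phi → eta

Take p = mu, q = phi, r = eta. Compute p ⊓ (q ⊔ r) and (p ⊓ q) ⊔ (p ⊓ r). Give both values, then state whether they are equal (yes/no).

q ⊔ r = eta, so p ⊓ (q ⊔ r) = mu ⊓ eta = phi.
p ⊓ q = phi and p ⊓ r = phi, so (p ⊓ q) ⊔ (p ⊓ r) = phi ⊔ phi = phi.
Equal: yes.

phi; phi; yes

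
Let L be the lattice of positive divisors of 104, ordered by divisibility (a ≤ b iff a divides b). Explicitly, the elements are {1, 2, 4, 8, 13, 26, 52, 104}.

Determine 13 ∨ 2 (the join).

26

Common upper bounds of {13, 2}: 104, 26, 52.
The least among these is 26.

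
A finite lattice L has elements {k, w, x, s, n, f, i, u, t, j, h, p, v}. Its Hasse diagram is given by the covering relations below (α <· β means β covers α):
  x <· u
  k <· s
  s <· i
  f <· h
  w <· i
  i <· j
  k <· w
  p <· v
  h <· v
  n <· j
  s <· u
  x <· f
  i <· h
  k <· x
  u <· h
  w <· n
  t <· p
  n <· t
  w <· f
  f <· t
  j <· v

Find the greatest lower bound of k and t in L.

Common lower bounds of {k, t}: k.
The greatest among these is k.

k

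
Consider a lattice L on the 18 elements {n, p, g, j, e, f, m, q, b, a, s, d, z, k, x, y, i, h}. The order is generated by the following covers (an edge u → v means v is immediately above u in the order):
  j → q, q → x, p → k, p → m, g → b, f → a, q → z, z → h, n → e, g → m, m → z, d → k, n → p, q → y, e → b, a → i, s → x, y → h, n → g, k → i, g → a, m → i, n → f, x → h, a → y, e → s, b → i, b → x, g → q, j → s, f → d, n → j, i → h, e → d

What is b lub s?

x

Common upper bounds of {b, s}: h, x.
The least among these is x.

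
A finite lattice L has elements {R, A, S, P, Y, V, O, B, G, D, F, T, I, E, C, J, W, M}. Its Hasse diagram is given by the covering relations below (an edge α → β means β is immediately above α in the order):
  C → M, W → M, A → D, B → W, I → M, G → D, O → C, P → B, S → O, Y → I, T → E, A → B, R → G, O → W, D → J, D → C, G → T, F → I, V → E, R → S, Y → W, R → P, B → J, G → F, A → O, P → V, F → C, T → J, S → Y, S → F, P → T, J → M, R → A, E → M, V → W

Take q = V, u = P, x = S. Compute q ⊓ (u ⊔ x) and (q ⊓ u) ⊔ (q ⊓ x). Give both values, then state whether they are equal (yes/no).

V; P; no

u ⊔ x = W, so q ⊓ (u ⊔ x) = V ⊓ W = V.
q ⊓ u = P and q ⊓ x = R, so (q ⊓ u) ⊔ (q ⊓ x) = P ⊔ R = P.
Equal: no.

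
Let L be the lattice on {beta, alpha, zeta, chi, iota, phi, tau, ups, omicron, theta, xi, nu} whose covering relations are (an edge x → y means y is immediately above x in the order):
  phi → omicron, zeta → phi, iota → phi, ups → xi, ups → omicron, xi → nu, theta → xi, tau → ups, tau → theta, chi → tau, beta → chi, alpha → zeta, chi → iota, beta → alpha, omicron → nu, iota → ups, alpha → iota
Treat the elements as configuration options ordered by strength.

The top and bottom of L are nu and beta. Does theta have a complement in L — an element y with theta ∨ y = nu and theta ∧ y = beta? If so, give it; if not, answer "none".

Need y with theta ∨ y = nu and theta ∧ y = beta.
Checking each element gives: zeta.

zeta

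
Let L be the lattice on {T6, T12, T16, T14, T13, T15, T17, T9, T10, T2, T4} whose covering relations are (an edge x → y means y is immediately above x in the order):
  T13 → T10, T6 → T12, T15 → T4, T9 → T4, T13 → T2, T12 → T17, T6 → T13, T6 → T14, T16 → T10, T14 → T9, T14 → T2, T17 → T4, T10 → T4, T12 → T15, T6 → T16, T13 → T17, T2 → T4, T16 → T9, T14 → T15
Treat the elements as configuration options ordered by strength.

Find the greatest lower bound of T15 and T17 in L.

Common lower bounds of {T15, T17}: T12, T6.
The greatest among these is T12.

T12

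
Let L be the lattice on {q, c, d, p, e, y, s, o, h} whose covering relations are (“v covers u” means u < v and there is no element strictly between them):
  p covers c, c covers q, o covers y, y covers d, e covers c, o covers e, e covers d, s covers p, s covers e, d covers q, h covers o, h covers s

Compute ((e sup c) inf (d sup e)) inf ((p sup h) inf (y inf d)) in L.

e ∨ c = e
d ∨ e = e
e ∧ e = e
p ∨ h = h
y ∧ d = d
h ∧ d = d
e ∧ d = d

d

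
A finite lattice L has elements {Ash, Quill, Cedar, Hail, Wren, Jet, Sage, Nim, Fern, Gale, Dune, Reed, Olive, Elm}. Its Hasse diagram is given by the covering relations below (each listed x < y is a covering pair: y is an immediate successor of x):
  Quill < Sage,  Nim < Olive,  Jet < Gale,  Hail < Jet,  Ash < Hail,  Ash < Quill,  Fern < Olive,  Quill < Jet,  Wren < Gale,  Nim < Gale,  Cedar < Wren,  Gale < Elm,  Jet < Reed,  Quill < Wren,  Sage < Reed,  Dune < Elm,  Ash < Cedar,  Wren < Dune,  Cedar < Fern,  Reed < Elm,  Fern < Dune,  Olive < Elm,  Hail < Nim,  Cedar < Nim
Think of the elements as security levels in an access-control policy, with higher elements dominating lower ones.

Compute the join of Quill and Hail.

Common upper bounds of {Quill, Hail}: Elm, Gale, Jet, Reed.
The least among these is Jet.

Jet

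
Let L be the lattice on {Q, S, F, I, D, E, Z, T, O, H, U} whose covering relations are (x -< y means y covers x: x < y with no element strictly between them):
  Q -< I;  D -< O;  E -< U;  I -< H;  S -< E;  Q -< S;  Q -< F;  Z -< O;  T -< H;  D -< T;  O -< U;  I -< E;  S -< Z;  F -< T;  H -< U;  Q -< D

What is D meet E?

Common lower bounds of {D, E}: Q.
The greatest among these is Q.

Q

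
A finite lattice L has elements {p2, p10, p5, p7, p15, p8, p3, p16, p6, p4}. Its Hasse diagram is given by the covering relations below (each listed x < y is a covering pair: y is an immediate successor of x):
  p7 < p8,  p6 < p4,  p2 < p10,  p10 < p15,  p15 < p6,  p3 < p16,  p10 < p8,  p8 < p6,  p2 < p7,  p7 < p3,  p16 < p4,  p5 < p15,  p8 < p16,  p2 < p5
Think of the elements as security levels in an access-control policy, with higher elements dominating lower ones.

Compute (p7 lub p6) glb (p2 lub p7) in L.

p7

p7 ∨ p6 = p6
p2 ∨ p7 = p7
p6 ∧ p7 = p7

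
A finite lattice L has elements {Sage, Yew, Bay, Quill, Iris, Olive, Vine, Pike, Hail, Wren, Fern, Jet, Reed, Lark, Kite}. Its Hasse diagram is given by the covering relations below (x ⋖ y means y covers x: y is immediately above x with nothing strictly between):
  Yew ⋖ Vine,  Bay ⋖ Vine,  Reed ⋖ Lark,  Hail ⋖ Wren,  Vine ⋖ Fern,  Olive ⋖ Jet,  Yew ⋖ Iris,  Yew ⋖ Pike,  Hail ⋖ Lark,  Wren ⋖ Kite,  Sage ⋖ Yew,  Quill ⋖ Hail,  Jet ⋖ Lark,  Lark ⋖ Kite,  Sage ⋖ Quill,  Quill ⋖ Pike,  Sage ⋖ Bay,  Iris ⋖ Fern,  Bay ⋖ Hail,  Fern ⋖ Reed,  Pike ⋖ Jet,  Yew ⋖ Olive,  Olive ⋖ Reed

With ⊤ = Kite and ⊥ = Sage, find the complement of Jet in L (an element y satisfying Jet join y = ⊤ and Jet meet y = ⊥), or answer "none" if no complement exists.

For every candidate y, either Jet ∨ y ≠ Kite or Jet ∧ y ≠ Sage; no complement exists.

none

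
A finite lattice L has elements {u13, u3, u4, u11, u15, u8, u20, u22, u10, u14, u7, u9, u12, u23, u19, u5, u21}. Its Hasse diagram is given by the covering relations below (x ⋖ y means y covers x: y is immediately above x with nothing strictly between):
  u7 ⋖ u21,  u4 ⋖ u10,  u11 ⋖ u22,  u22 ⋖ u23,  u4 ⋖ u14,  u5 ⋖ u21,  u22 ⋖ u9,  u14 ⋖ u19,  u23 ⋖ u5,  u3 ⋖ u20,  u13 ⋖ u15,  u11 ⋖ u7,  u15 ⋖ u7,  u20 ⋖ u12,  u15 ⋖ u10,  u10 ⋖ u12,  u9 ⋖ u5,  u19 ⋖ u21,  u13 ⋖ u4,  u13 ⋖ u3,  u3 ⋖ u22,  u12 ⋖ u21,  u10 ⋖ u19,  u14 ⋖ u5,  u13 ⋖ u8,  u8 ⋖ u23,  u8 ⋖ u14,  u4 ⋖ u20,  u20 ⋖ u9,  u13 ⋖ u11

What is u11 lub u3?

Common upper bounds of {u11, u3}: u21, u22, u23, u5, u9.
The least among these is u22.

u22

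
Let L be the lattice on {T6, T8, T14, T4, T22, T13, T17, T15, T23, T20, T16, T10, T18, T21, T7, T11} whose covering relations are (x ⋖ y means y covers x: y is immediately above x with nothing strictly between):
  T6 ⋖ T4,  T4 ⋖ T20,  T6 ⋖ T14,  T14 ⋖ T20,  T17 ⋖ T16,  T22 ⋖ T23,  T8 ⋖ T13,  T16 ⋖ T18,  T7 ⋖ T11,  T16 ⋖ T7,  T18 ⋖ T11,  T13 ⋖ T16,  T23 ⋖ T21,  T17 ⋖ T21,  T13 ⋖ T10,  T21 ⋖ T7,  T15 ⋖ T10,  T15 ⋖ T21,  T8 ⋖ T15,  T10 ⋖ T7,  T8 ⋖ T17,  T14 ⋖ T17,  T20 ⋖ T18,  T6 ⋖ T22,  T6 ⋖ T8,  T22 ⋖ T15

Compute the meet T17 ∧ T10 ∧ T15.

T8

Common lower bounds of {T17, T10, T15}: T6, T8.
The greatest among these is T8.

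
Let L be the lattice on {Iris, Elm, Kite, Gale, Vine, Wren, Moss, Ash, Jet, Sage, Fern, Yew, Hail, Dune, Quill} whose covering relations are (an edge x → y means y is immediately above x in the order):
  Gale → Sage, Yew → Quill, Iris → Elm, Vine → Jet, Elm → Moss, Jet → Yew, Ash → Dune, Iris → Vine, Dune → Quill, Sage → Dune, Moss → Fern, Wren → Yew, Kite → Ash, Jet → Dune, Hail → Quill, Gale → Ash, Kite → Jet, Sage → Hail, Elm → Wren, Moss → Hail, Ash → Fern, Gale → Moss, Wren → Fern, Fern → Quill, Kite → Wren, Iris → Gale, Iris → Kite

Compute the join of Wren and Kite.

Wren

Common upper bounds of {Wren, Kite}: Fern, Quill, Wren, Yew.
The least among these is Wren.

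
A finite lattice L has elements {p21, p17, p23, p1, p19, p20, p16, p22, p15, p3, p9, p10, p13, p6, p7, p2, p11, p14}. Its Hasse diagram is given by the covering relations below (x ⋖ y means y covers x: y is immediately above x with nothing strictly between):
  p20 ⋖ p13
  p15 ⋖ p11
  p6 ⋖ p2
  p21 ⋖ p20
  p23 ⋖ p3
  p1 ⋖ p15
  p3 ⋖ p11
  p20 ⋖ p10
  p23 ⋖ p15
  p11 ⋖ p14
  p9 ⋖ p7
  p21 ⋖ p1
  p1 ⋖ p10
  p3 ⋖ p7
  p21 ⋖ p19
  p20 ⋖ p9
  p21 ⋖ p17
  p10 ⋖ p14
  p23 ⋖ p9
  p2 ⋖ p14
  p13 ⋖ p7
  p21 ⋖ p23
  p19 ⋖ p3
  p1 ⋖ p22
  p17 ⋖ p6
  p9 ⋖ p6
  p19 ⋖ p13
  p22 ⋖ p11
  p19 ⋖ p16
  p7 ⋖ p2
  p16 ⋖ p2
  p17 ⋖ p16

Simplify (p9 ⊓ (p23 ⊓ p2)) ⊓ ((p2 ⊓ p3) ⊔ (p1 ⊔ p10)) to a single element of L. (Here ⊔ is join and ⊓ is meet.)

p23 ∧ p2 = p23
p9 ∧ p23 = p23
p2 ∧ p3 = p3
p1 ∨ p10 = p10
p3 ∨ p10 = p14
p23 ∧ p14 = p23

p23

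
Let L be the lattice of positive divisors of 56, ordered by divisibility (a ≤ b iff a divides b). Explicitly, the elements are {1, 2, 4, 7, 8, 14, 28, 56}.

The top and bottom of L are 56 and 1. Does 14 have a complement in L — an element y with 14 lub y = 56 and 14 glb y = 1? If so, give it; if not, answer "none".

none

For every candidate y, either 14 ∨ y ≠ 56 or 14 ∧ y ≠ 1; no complement exists.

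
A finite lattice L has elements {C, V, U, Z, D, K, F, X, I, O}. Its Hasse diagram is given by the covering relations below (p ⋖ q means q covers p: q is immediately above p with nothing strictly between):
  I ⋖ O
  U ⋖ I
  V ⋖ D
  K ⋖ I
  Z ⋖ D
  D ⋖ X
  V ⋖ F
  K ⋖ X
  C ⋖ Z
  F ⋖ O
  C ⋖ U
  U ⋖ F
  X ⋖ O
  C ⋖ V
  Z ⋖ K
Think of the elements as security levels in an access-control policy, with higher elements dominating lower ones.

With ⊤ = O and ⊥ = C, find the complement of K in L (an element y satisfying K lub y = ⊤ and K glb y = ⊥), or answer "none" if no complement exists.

Need y with K ∨ y = O and K ∧ y = C.
Checking each element gives: F.

F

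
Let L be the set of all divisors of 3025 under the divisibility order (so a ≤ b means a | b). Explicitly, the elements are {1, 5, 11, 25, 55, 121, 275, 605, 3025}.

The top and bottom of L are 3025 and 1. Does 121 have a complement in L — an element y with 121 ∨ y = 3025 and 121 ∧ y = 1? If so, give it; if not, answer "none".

Need y with 121 ∨ y = 3025 and 121 ∧ y = 1.
Checking each element gives: 25.

25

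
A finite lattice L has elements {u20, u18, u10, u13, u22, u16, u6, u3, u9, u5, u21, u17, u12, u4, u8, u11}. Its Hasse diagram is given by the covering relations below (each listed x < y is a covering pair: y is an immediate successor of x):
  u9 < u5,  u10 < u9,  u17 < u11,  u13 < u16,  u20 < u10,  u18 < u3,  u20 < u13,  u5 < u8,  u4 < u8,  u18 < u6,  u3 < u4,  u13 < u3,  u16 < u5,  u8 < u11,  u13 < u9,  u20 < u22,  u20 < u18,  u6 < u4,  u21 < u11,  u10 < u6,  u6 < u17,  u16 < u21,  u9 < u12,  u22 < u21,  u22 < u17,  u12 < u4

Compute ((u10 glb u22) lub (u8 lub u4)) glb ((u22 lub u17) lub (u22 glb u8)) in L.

u10 ∧ u22 = u20
u8 ∨ u4 = u8
u20 ∨ u8 = u8
u22 ∨ u17 = u17
u22 ∧ u8 = u20
u17 ∨ u20 = u17
u8 ∧ u17 = u6

u6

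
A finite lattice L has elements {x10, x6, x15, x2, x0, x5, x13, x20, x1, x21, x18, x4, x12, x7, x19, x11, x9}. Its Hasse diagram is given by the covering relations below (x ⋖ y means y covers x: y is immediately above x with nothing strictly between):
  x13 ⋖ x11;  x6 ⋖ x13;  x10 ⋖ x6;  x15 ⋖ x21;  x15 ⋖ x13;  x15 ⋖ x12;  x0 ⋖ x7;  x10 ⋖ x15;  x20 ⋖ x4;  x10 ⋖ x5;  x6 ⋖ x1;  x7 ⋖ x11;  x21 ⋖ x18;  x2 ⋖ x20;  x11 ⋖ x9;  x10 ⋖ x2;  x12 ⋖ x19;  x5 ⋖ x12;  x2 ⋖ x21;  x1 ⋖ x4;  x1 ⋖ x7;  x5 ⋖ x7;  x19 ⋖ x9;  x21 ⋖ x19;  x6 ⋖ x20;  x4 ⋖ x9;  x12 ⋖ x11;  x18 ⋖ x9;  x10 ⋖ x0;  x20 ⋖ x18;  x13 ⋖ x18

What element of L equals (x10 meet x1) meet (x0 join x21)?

x10 ∧ x1 = x10
x0 ∨ x21 = x9
x10 ∧ x9 = x10

x10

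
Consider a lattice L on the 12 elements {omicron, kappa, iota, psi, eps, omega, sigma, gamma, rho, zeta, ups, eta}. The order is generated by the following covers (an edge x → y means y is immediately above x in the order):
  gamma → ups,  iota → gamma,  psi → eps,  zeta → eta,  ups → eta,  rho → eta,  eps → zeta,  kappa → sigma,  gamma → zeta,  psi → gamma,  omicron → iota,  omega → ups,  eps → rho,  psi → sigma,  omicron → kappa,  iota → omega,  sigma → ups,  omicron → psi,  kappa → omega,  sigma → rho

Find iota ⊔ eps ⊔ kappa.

eta

Common upper bounds of {iota, eps, kappa}: eta.
The least among these is eta.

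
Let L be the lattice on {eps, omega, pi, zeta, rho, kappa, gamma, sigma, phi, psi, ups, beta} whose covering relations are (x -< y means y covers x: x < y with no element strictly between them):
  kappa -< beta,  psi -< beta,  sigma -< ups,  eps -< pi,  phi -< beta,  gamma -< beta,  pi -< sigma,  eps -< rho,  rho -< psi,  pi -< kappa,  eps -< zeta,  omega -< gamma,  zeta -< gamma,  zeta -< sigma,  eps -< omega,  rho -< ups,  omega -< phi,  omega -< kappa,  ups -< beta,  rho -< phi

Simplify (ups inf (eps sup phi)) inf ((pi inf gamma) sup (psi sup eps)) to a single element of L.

eps ∨ phi = phi
ups ∧ phi = rho
pi ∧ gamma = eps
psi ∨ eps = psi
eps ∨ psi = psi
rho ∧ psi = rho

rho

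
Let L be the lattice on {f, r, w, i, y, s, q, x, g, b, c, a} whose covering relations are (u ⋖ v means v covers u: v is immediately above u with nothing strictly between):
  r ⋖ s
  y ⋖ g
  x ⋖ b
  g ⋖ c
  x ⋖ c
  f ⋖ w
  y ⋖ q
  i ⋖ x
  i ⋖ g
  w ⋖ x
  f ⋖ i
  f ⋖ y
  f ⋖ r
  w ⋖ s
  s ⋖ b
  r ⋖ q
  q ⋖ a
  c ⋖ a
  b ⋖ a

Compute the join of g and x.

c

Common upper bounds of {g, x}: a, c.
The least among these is c.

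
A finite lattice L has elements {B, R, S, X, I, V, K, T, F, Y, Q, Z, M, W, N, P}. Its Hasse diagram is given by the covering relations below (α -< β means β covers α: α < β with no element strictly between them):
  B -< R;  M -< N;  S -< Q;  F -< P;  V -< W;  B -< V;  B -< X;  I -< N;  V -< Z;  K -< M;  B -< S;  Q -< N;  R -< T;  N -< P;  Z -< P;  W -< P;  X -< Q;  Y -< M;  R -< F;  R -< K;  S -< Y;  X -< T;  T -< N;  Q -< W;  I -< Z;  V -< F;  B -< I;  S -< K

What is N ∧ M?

Common lower bounds of {N, M}: B, K, M, R, S, Y.
The greatest among these is M.

M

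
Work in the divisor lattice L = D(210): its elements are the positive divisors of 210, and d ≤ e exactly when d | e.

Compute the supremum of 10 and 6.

30

Common upper bounds of {10, 6}: 210, 30.
The least among these is 30.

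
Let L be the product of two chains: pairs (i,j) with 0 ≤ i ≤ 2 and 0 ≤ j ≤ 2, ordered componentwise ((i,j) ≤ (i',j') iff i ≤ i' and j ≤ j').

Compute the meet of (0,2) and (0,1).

(0,1)

Common lower bounds of {(0,2), (0,1)}: (0,0), (0,1).
The greatest among these is (0,1).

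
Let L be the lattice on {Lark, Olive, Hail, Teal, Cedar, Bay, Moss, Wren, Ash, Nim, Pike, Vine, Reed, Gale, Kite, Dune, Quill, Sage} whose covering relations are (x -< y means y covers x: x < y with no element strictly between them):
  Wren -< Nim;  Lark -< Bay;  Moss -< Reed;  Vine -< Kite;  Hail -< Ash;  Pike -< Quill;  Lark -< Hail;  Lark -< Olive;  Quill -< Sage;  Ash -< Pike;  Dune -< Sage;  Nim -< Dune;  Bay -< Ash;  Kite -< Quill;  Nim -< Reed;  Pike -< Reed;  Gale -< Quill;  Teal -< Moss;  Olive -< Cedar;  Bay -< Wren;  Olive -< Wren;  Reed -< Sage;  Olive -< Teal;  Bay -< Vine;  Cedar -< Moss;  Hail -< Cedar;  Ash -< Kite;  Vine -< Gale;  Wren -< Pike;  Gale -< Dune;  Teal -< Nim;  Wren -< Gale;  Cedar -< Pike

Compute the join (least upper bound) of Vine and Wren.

Common upper bounds of {Vine, Wren}: Dune, Gale, Quill, Sage.
The least among these is Gale.

Gale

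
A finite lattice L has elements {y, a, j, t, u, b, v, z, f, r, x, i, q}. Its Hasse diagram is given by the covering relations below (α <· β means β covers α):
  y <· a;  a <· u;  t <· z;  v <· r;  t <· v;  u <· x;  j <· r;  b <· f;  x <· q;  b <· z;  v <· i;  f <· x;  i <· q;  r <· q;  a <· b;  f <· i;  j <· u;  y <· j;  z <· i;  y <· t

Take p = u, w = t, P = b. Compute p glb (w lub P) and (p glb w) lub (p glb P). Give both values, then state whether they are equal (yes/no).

w lub P = z, so p glb (w lub P) = u glb z = a.
p glb w = y and p glb P = a, so (p glb w) lub (p glb P) = y lub a = a.
Equal: yes.

a; a; yes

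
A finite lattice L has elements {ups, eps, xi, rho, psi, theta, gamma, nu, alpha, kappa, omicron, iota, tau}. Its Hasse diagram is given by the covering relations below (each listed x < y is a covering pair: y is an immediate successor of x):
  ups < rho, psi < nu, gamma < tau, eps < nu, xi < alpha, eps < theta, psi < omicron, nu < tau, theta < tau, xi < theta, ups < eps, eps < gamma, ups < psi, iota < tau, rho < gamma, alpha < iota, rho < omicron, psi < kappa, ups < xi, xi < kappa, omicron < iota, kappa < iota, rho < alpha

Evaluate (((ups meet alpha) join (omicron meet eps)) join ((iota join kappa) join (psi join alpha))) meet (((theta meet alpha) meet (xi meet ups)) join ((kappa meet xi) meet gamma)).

ups ∧ alpha = ups
omicron ∧ eps = ups
ups ∨ ups = ups
iota ∨ kappa = iota
psi ∨ alpha = iota
iota ∨ iota = iota
ups ∨ iota = iota
theta ∧ alpha = xi
xi ∧ ups = ups
xi ∧ ups = ups
kappa ∧ xi = xi
xi ∧ gamma = ups
ups ∨ ups = ups
iota ∧ ups = ups

ups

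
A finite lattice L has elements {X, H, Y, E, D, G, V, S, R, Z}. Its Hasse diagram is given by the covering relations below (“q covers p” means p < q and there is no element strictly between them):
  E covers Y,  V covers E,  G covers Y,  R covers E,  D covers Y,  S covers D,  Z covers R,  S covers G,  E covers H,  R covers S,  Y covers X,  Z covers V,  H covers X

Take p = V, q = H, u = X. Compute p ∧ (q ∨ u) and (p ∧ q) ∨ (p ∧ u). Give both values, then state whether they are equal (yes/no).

q ∨ u = H, so p ∧ (q ∨ u) = V ∧ H = H.
p ∧ q = H and p ∧ u = X, so (p ∧ q) ∨ (p ∧ u) = H ∨ X = H.
Equal: yes.

H; H; yes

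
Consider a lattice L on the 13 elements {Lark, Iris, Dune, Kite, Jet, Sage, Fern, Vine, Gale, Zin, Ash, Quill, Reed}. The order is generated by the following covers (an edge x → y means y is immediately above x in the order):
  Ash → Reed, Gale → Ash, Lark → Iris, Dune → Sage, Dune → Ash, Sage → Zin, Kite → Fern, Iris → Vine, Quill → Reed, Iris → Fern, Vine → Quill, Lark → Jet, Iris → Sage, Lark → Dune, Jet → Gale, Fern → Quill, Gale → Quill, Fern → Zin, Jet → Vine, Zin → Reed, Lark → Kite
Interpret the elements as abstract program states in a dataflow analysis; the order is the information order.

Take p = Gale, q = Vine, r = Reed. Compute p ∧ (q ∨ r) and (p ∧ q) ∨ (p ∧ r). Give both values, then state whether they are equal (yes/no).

Gale; Gale; yes

q ∨ r = Reed, so p ∧ (q ∨ r) = Gale ∧ Reed = Gale.
p ∧ q = Jet and p ∧ r = Gale, so (p ∧ q) ∨ (p ∧ r) = Jet ∨ Gale = Gale.
Equal: yes.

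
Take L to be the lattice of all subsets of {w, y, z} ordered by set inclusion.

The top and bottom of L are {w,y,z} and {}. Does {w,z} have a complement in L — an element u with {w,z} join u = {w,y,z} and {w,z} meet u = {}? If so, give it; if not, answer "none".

{y}

Need u with {w,z} ∨ u = {w,y,z} and {w,z} ∧ u = {}.
Checking each element gives: {y}.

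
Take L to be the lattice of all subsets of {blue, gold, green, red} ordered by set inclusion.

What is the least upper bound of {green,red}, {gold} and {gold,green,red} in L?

Common upper bounds of {{green,red}, {gold}, {gold,green,red}}: {blue,gold,green,red}, {gold,green,red}.
The least among these is {gold,green,red}.

{gold,green,red}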